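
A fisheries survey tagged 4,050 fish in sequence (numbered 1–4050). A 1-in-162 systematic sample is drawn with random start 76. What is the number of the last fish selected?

k = 162
25th selection = r + (25−1)·k = 76 + 24×162 = 76 + 3888 = 3964

3964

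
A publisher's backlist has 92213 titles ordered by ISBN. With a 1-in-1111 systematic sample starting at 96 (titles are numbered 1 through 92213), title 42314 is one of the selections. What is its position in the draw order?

39

k = 1111
position = (42314 − 96)/1111 + 1 = 42218/1111 + 1 = 38 + 1 = 39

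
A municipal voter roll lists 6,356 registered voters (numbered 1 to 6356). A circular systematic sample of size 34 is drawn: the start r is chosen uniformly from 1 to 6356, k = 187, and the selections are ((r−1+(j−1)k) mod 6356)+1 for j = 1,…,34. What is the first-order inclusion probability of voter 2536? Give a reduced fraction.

For each position j, as r ranges over 1…6356 the j-th selection hits every voter exactly once, so voter 2536 is selected for exactly 34 of the 6356 starts.
Inclusion probability = 34/6356 = 17/3178.

17/3178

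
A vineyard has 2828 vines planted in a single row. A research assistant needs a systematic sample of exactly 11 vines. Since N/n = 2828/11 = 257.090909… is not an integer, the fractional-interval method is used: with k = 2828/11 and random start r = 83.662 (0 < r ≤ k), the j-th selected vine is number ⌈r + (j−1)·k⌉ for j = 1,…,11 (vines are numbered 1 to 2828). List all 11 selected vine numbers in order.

j=1: r + 0k = 83.662 → ⌈·⌉ = 84
j=2: r + 1k = 340.752909… → ⌈·⌉ = 341
j=3: r + 2k = 597.843818… → ⌈·⌉ = 598
j=4: r + 3k = 854.934727… → ⌈·⌉ = 855
j=5: r + 4k = 1112.025636… → ⌈·⌉ = 1113
j=6: r + 5k = 1369.116545… → ⌈·⌉ = 1370
j=7: r + 6k = 1626.207454… → ⌈·⌉ = 1627
j=8: r + 7k = 1883.298363… → ⌈·⌉ = 1884
j=9: r + 8k = 2140.389272… → ⌈·⌉ = 2141
j=10: r + 9k = 2397.480181… → ⌈·⌉ = 2398
j=11: r + 10k = 2654.571090… → ⌈·⌉ = 2655

84, 341, 598, 855, 1113, 1370, 1627, 1884, 2141, 2398, 2655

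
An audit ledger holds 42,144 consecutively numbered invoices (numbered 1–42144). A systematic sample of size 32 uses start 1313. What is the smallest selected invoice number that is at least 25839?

k = 42144/32 = 1317
Steps past start: ⌈(25839 − 1313)/1317⌉ = ⌈24526/1317⌉ = 19
Selected invoice: 1313 + 19×1317 = 26336

26336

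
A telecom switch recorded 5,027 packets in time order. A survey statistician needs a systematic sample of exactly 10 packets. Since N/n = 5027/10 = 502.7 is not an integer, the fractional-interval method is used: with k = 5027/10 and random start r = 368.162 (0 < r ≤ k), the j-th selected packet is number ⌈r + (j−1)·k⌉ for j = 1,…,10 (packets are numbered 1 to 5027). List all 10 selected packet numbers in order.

j=1: r + 0k = 368.162 → ⌈·⌉ = 369
j=2: r + 1k = 870.862 → ⌈·⌉ = 871
j=3: r + 2k = 1373.562 → ⌈·⌉ = 1374
j=4: r + 3k = 1876.262 → ⌈·⌉ = 1877
j=5: r + 4k = 2378.962 → ⌈·⌉ = 2379
j=6: r + 5k = 2881.662 → ⌈·⌉ = 2882
j=7: r + 6k = 3384.362 → ⌈·⌉ = 3385
j=8: r + 7k = 3887.062 → ⌈·⌉ = 3888
j=9: r + 8k = 4389.762 → ⌈·⌉ = 4390
j=10: r + 9k = 4892.462 → ⌈·⌉ = 4893

369, 871, 1374, 1877, 2379, 2882, 3385, 3888, 4390, 4893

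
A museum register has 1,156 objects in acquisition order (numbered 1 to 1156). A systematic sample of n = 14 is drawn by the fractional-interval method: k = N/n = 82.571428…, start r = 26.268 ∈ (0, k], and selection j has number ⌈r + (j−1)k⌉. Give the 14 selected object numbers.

27, 109, 192, 274, 357, 440, 522, 605, 687, 770, 852, 935, 1018, 1100

j=1: r + 0k = 26.268 → ⌈·⌉ = 27
j=2: r + 1k = 108.839428… → ⌈·⌉ = 109
j=3: r + 2k = 191.410857… → ⌈·⌉ = 192
j=4: r + 3k = 273.982285… → ⌈·⌉ = 274
j=5: r + 4k = 356.553714… → ⌈·⌉ = 357
j=6: r + 5k = 439.125142… → ⌈·⌉ = 440
j=7: r + 6k = 521.696571… → ⌈·⌉ = 522
j=8: r + 7k = 604.268 → ⌈·⌉ = 605
j=9: r + 8k = 686.839428… → ⌈·⌉ = 687
j=10: r + 9k = 769.410857… → ⌈·⌉ = 770
j=11: r + 10k = 851.982285… → ⌈·⌉ = 852
j=12: r + 11k = 934.553714… → ⌈·⌉ = 935
j=13: r + 12k = 1017.125142… → ⌈·⌉ = 1018
j=14: r + 13k = 1099.696571… → ⌈·⌉ = 1100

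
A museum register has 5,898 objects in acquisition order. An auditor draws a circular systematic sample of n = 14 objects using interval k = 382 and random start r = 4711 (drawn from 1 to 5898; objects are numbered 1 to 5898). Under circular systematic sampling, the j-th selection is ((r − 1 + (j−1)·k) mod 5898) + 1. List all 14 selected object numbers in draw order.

4711, 5093, 5475, 5857, 341, 723, 1105, 1487, 1869, 2251, 2633, 3015, 3397, 3779

Selection 1: 4711
Selection 2: 4711 + 382 = 5093
Selection 3: 5093 + 382 = 5475
Selection 4: 5475 + 382 = 5857
Selection 5: 5857 + 382 = 6239 → 6239 − 5898 = 341
Selection 6: 341 + 382 = 723
Selection 7: 723 + 382 = 1105
Selection 8: 1105 + 382 = 1487
Selection 9: 1487 + 382 = 1869
Selection 10: 1869 + 382 = 2251
Selection 11: 2251 + 382 = 2633
Selection 12: 2633 + 382 = 3015
Selection 13: 3015 + 382 = 3397
Selection 14: 3397 + 382 = 3779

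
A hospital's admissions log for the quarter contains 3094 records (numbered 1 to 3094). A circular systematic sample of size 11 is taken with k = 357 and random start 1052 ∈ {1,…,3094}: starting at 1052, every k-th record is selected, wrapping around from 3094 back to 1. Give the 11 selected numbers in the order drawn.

Selection 1: 1052
Selection 2: 1052 + 357 = 1409
Selection 3: 1409 + 357 = 1766
Selection 4: 1766 + 357 = 2123
Selection 5: 2123 + 357 = 2480
Selection 6: 2480 + 357 = 2837
Selection 7: 2837 + 357 = 3194 → 3194 − 3094 = 100
Selection 8: 100 + 357 = 457
Selection 9: 457 + 357 = 814
Selection 10: 814 + 357 = 1171
Selection 11: 1171 + 357 = 1528

1052, 1409, 1766, 2123, 2480, 2837, 100, 457, 814, 1171, 1528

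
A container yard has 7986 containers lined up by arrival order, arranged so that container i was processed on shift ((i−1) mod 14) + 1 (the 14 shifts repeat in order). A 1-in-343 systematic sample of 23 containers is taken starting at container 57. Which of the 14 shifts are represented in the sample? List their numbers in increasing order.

1, 8

Consecutive selections differ by k = 343, so their shift numbers differ by 343 mod 14 = 7.
gcd(343, 14) = 7, so the sample visits 14/7 = 2 distinct residues mod 14.
Start 57 is shift 1; the shifts hit are 1, 8.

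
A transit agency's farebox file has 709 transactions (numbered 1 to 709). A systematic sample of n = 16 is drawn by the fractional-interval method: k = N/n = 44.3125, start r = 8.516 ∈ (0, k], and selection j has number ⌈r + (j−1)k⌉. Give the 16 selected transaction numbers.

j=1: r + 0k = 8.516 → ⌈·⌉ = 9
j=2: r + 1k = 52.8285 → ⌈·⌉ = 53
j=3: r + 2k = 97.141 → ⌈·⌉ = 98
j=4: r + 3k = 141.4535 → ⌈·⌉ = 142
j=5: r + 4k = 185.766 → ⌈·⌉ = 186
j=6: r + 5k = 230.0785 → ⌈·⌉ = 231
j=7: r + 6k = 274.391 → ⌈·⌉ = 275
j=8: r + 7k = 318.7035 → ⌈·⌉ = 319
j=9: r + 8k = 363.016 → ⌈·⌉ = 364
j=10: r + 9k = 407.3285 → ⌈·⌉ = 408
j=11: r + 10k = 451.641 → ⌈·⌉ = 452
j=12: r + 11k = 495.9535 → ⌈·⌉ = 496
j=13: r + 12k = 540.266 → ⌈·⌉ = 541
j=14: r + 13k = 584.5785 → ⌈·⌉ = 585
j=15: r + 14k = 628.891 → ⌈·⌉ = 629
j=16: r + 15k = 673.2035 → ⌈·⌉ = 674

9, 53, 98, 142, 186, 231, 275, 319, 364, 408, 452, 496, 541, 585, 629, 674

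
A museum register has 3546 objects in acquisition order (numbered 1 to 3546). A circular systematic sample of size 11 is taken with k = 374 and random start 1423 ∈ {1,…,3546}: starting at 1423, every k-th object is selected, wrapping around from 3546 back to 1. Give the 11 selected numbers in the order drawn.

Selection 1: 1423
Selection 2: 1423 + 374 = 1797
Selection 3: 1797 + 374 = 2171
Selection 4: 2171 + 374 = 2545
Selection 5: 2545 + 374 = 2919
Selection 6: 2919 + 374 = 3293
Selection 7: 3293 + 374 = 3667 → 3667 − 3546 = 121
Selection 8: 121 + 374 = 495
Selection 9: 495 + 374 = 869
Selection 10: 869 + 374 = 1243
Selection 11: 1243 + 374 = 1617

1423, 1797, 2171, 2545, 2919, 3293, 121, 495, 869, 1243, 1617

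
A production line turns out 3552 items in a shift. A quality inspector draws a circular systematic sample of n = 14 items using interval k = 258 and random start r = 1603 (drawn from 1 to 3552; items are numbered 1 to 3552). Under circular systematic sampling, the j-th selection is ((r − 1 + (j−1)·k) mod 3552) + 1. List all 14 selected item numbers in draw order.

Selection 1: 1603
Selection 2: 1603 + 258 = 1861
Selection 3: 1861 + 258 = 2119
Selection 4: 2119 + 258 = 2377
Selection 5: 2377 + 258 = 2635
Selection 6: 2635 + 258 = 2893
Selection 7: 2893 + 258 = 3151
Selection 8: 3151 + 258 = 3409
Selection 9: 3409 + 258 = 3667 → 3667 − 3552 = 115
Selection 10: 115 + 258 = 373
Selection 11: 373 + 258 = 631
Selection 12: 631 + 258 = 889
Selection 13: 889 + 258 = 1147
Selection 14: 1147 + 258 = 1405

1603, 1861, 2119, 2377, 2635, 2893, 3151, 3409, 115, 373, 631, 889, 1147, 1405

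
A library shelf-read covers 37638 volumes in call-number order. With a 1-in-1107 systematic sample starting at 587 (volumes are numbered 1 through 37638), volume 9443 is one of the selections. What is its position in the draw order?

9

k = 1107
position = (9443 − 587)/1107 + 1 = 8856/1107 + 1 = 8 + 1 = 9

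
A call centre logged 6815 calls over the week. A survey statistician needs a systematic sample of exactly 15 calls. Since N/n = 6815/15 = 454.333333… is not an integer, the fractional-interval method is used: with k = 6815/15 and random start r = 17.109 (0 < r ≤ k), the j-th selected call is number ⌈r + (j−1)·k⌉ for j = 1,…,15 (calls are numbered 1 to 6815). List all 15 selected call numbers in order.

j=1: r + 0k = 17.109 → ⌈·⌉ = 18
j=2: r + 1k = 471.442333… → ⌈·⌉ = 472
j=3: r + 2k = 925.775666… → ⌈·⌉ = 926
j=4: r + 3k = 1380.109 → ⌈·⌉ = 1381
j=5: r + 4k = 1834.442333… → ⌈·⌉ = 1835
j=6: r + 5k = 2288.775666… → ⌈·⌉ = 2289
j=7: r + 6k = 2743.109 → ⌈·⌉ = 2744
j=8: r + 7k = 3197.442333… → ⌈·⌉ = 3198
j=9: r + 8k = 3651.775666… → ⌈·⌉ = 3652
j=10: r + 9k = 4106.109 → ⌈·⌉ = 4107
j=11: r + 10k = 4560.442333… → ⌈·⌉ = 4561
j=12: r + 11k = 5014.775666… → ⌈·⌉ = 5015
j=13: r + 12k = 5469.109 → ⌈·⌉ = 5470
j=14: r + 13k = 5923.442333… → ⌈·⌉ = 5924
j=15: r + 14k = 6377.775666… → ⌈·⌉ = 6378

18, 472, 926, 1381, 1835, 2289, 2744, 3198, 3652, 4107, 4561, 5015, 5470, 5924, 6378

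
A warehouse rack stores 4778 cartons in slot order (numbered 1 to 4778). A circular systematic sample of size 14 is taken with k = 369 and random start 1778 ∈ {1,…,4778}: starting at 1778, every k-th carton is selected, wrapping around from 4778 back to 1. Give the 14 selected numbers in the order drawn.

1778, 2147, 2516, 2885, 3254, 3623, 3992, 4361, 4730, 321, 690, 1059, 1428, 1797

Selection 1: 1778
Selection 2: 1778 + 369 = 2147
Selection 3: 2147 + 369 = 2516
Selection 4: 2516 + 369 = 2885
Selection 5: 2885 + 369 = 3254
Selection 6: 3254 + 369 = 3623
Selection 7: 3623 + 369 = 3992
Selection 8: 3992 + 369 = 4361
Selection 9: 4361 + 369 = 4730
Selection 10: 4730 + 369 = 5099 → 5099 − 4778 = 321
Selection 11: 321 + 369 = 690
Selection 12: 690 + 369 = 1059
Selection 13: 1059 + 369 = 1428
Selection 14: 1428 + 369 = 1797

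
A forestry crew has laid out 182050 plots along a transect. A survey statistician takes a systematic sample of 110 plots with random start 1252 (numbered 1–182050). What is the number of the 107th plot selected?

k = 182050/110 = 1655
107th selection = r + (107−1)·k = 1252 + 106×1655 = 1252 + 175430 = 176682

176682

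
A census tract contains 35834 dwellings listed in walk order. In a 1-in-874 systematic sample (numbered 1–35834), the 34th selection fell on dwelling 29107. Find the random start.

k = 874
r = 29107 − (34−1)×874 = 29107 − 28842 = 265

265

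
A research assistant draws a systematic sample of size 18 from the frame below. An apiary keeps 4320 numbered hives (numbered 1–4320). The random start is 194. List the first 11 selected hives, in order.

194, 434, 674, 914, 1154, 1394, 1634, 1874, 2114, 2354, 2594

k = N/n = 4320/18 = 240
hive 1: 194
hive 2: 194 + 240 = 434
hive 3: 434 + 240 = 674
hive 4: 674 + 240 = 914
hive 5: 914 + 240 = 1154
hive 6: 1154 + 240 = 1394
hive 7: 1394 + 240 = 1634
hive 8: 1634 + 240 = 1874
hive 9: 1874 + 240 = 2114
hive 10: 2114 + 240 = 2354
hive 11: 2354 + 240 = 2594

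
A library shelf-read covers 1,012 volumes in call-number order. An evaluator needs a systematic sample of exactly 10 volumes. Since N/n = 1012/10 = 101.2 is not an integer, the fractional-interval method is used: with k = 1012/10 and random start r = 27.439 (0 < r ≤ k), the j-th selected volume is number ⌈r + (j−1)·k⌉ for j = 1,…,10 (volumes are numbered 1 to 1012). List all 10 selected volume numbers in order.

28, 129, 230, 332, 433, 534, 635, 736, 838, 939

j=1: r + 0k = 27.439 → ⌈·⌉ = 28
j=2: r + 1k = 128.639 → ⌈·⌉ = 129
j=3: r + 2k = 229.839 → ⌈·⌉ = 230
j=4: r + 3k = 331.039 → ⌈·⌉ = 332
j=5: r + 4k = 432.239 → ⌈·⌉ = 433
j=6: r + 5k = 533.439 → ⌈·⌉ = 534
j=7: r + 6k = 634.639 → ⌈·⌉ = 635
j=8: r + 7k = 735.839 → ⌈·⌉ = 736
j=9: r + 8k = 837.039 → ⌈·⌉ = 838
j=10: r + 9k = 938.239 → ⌈·⌉ = 939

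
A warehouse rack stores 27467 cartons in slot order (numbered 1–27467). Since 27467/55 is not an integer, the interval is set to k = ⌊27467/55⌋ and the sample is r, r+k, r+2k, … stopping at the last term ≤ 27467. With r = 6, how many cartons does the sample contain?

56

k = ⌊27467/55⌋ = 499
Achieved size = ⌊(27467 − 6)/499⌋ + 1 = ⌊27461/499⌋ + 1 = 55 + 1 = 56
(last selection: 6 + 55×499 = 27451 ≤ 27467; next would be 27950 > 27467)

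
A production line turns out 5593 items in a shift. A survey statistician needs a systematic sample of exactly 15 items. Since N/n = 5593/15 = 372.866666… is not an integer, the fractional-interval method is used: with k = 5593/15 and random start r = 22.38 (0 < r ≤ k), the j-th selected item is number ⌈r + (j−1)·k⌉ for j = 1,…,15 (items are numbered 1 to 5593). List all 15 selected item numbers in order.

23, 396, 769, 1141, 1514, 1887, 2260, 2633, 3006, 3379, 3752, 4124, 4497, 4870, 5243

j=1: r + 0k = 22.38 → ⌈·⌉ = 23
j=2: r + 1k = 395.246666… → ⌈·⌉ = 396
j=3: r + 2k = 768.113333… → ⌈·⌉ = 769
j=4: r + 3k = 1140.98 → ⌈·⌉ = 1141
j=5: r + 4k = 1513.846666… → ⌈·⌉ = 1514
j=6: r + 5k = 1886.713333… → ⌈·⌉ = 1887
j=7: r + 6k = 2259.58 → ⌈·⌉ = 2260
j=8: r + 7k = 2632.446666… → ⌈·⌉ = 2633
j=9: r + 8k = 3005.313333… → ⌈·⌉ = 3006
j=10: r + 9k = 3378.18 → ⌈·⌉ = 3379
j=11: r + 10k = 3751.046666… → ⌈·⌉ = 3752
j=12: r + 11k = 4123.913333… → ⌈·⌉ = 4124
j=13: r + 12k = 4496.78 → ⌈·⌉ = 4497
j=14: r + 13k = 4869.646666… → ⌈·⌉ = 4870
j=15: r + 14k = 5242.513333… → ⌈·⌉ = 5243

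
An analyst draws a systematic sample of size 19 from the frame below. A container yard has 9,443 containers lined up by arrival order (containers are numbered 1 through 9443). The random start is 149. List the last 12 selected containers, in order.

3628, 4125, 4622, 5119, 5616, 6113, 6610, 7107, 7604, 8101, 8598, 9095

k = N/n = 9443/19 = 497
8th selection = 149 + 7×497 = 3628
9th: 3628 + 497 = 4125
10th: 4125 + 497 = 4622
11th: 4622 + 497 = 5119
12th: 5119 + 497 = 5616
13th: 5616 + 497 = 6113
14th: 6113 + 497 = 6610
15th: 6610 + 497 = 7107
16th: 7107 + 497 = 7604
17th: 7604 + 497 = 8101
18th: 8101 + 497 = 8598
19th: 8598 + 497 = 9095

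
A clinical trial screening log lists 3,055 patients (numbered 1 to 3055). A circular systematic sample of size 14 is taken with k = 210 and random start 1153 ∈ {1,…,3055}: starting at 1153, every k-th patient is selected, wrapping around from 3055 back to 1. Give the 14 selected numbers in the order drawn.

Selection 1: 1153
Selection 2: 1153 + 210 = 1363
Selection 3: 1363 + 210 = 1573
Selection 4: 1573 + 210 = 1783
Selection 5: 1783 + 210 = 1993
Selection 6: 1993 + 210 = 2203
Selection 7: 2203 + 210 = 2413
Selection 8: 2413 + 210 = 2623
Selection 9: 2623 + 210 = 2833
Selection 10: 2833 + 210 = 3043
Selection 11: 3043 + 210 = 3253 → 3253 − 3055 = 198
Selection 12: 198 + 210 = 408
Selection 13: 408 + 210 = 618
Selection 14: 618 + 210 = 828

1153, 1363, 1573, 1783, 1993, 2203, 2413, 2623, 2833, 3043, 198, 408, 618, 828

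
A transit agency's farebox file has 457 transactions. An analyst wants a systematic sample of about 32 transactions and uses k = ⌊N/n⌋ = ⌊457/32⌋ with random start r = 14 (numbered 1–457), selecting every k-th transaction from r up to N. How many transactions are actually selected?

k = ⌊457/32⌋ = 14
Achieved size = ⌊(457 − 14)/14⌋ + 1 = ⌊443/14⌋ + 1 = 31 + 1 = 32
(last selection: 14 + 31×14 = 448 ≤ 457; next would be 462 > 457)

32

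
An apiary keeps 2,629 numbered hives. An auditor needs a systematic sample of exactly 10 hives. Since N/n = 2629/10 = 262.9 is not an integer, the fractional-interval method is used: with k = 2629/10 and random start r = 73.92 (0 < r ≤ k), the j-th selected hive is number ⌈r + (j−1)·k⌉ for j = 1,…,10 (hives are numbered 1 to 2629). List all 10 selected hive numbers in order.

74, 337, 600, 863, 1126, 1389, 1652, 1915, 2178, 2441

j=1: r + 0k = 73.92 → ⌈·⌉ = 74
j=2: r + 1k = 336.82 → ⌈·⌉ = 337
j=3: r + 2k = 599.72 → ⌈·⌉ = 600
j=4: r + 3k = 862.62 → ⌈·⌉ = 863
j=5: r + 4k = 1125.52 → ⌈·⌉ = 1126
j=6: r + 5k = 1388.42 → ⌈·⌉ = 1389
j=7: r + 6k = 1651.32 → ⌈·⌉ = 1652
j=8: r + 7k = 1914.22 → ⌈·⌉ = 1915
j=9: r + 8k = 2177.12 → ⌈·⌉ = 2178
j=10: r + 9k = 2440.02 → ⌈·⌉ = 2441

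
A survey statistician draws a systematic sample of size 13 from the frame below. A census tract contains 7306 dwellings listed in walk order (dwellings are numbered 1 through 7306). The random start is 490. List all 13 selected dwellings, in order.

490, 1052, 1614, 2176, 2738, 3300, 3862, 4424, 4986, 5548, 6110, 6672, 7234

k = N/n = 7306/13 = 562
dwelling 1: 490
dwelling 2: 490 + 562 = 1052
dwelling 3: 1052 + 562 = 1614
dwelling 4: 1614 + 562 = 2176
dwelling 5: 2176 + 562 = 2738
dwelling 6: 2738 + 562 = 3300
dwelling 7: 3300 + 562 = 3862
dwelling 8: 3862 + 562 = 4424
dwelling 9: 4424 + 562 = 4986
dwelling 10: 4986 + 562 = 5548
dwelling 11: 5548 + 562 = 6110
dwelling 12: 6110 + 562 = 6672
dwelling 13: 6672 + 562 = 7234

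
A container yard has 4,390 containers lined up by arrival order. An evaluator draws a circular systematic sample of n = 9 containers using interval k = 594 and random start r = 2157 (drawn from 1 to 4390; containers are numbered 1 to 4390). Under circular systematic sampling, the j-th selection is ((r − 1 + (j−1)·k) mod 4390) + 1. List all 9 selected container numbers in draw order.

Selection 1: 2157
Selection 2: 2157 + 594 = 2751
Selection 3: 2751 + 594 = 3345
Selection 4: 3345 + 594 = 3939
Selection 5: 3939 + 594 = 4533 → 4533 − 4390 = 143
Selection 6: 143 + 594 = 737
Selection 7: 737 + 594 = 1331
Selection 8: 1331 + 594 = 1925
Selection 9: 1925 + 594 = 2519

2157, 2751, 3345, 3939, 143, 737, 1331, 1925, 2519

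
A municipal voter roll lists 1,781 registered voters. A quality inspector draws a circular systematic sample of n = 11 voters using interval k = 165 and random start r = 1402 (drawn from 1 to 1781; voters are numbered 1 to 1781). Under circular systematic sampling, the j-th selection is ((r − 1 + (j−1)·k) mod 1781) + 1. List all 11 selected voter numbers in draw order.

Selection 1: 1402
Selection 2: 1402 + 165 = 1567
Selection 3: 1567 + 165 = 1732
Selection 4: 1732 + 165 = 1897 → 1897 − 1781 = 116
Selection 5: 116 + 165 = 281
Selection 6: 281 + 165 = 446
Selection 7: 446 + 165 = 611
Selection 8: 611 + 165 = 776
Selection 9: 776 + 165 = 941
Selection 10: 941 + 165 = 1106
Selection 11: 1106 + 165 = 1271

1402, 1567, 1732, 116, 281, 446, 611, 776, 941, 1106, 1271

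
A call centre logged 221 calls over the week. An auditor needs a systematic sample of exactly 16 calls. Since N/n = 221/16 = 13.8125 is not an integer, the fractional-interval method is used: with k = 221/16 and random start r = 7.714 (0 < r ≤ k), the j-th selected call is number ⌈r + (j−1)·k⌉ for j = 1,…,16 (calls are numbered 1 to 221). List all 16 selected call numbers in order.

8, 22, 36, 50, 63, 77, 91, 105, 119, 133, 146, 160, 174, 188, 202, 215

j=1: r + 0k = 7.714 → ⌈·⌉ = 8
j=2: r + 1k = 21.5265 → ⌈·⌉ = 22
j=3: r + 2k = 35.339 → ⌈·⌉ = 36
j=4: r + 3k = 49.1515 → ⌈·⌉ = 50
j=5: r + 4k = 62.964 → ⌈·⌉ = 63
j=6: r + 5k = 76.7765 → ⌈·⌉ = 77
j=7: r + 6k = 90.589 → ⌈·⌉ = 91
j=8: r + 7k = 104.4015 → ⌈·⌉ = 105
j=9: r + 8k = 118.214 → ⌈·⌉ = 119
j=10: r + 9k = 132.0265 → ⌈·⌉ = 133
j=11: r + 10k = 145.839 → ⌈·⌉ = 146
j=12: r + 11k = 159.6515 → ⌈·⌉ = 160
j=13: r + 12k = 173.464 → ⌈·⌉ = 174
j=14: r + 13k = 187.2765 → ⌈·⌉ = 188
j=15: r + 14k = 201.089 → ⌈·⌉ = 202
j=16: r + 15k = 214.9015 → ⌈·⌉ = 215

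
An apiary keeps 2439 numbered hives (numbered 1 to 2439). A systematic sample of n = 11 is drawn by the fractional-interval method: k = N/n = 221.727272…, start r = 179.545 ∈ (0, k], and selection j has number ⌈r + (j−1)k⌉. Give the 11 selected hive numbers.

180, 402, 623, 845, 1067, 1289, 1510, 1732, 1954, 2176, 2397

j=1: r + 0k = 179.545 → ⌈·⌉ = 180
j=2: r + 1k = 401.272272… → ⌈·⌉ = 402
j=3: r + 2k = 622.999545… → ⌈·⌉ = 623
j=4: r + 3k = 844.726818… → ⌈·⌉ = 845
j=5: r + 4k = 1066.454090… → ⌈·⌉ = 1067
j=6: r + 5k = 1288.181363… → ⌈·⌉ = 1289
j=7: r + 6k = 1509.908636… → ⌈·⌉ = 1510
j=8: r + 7k = 1731.635909… → ⌈·⌉ = 1732
j=9: r + 8k = 1953.363181… → ⌈·⌉ = 1954
j=10: r + 9k = 2175.090454… → ⌈·⌉ = 2176
j=11: r + 10k = 2396.817727… → ⌈·⌉ = 2397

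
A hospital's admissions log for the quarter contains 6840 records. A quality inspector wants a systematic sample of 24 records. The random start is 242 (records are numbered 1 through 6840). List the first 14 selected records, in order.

k = N/n = 6840/24 = 285
record 1: 242
record 2: 242 + 285 = 527
record 3: 527 + 285 = 812
record 4: 812 + 285 = 1097
record 5: 1097 + 285 = 1382
record 6: 1382 + 285 = 1667
record 7: 1667 + 285 = 1952
record 8: 1952 + 285 = 2237
record 9: 2237 + 285 = 2522
record 10: 2522 + 285 = 2807
record 11: 2807 + 285 = 3092
record 12: 3092 + 285 = 3377
record 13: 3377 + 285 = 3662
record 14: 3662 + 285 = 3947

242, 527, 812, 1097, 1382, 1667, 1952, 2237, 2522, 2807, 3092, 3377, 3662, 3947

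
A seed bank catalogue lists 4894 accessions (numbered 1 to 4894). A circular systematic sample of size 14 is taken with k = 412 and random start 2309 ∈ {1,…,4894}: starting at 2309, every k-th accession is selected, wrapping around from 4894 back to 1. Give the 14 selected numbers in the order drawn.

2309, 2721, 3133, 3545, 3957, 4369, 4781, 299, 711, 1123, 1535, 1947, 2359, 2771

Selection 1: 2309
Selection 2: 2309 + 412 = 2721
Selection 3: 2721 + 412 = 3133
Selection 4: 3133 + 412 = 3545
Selection 5: 3545 + 412 = 3957
Selection 6: 3957 + 412 = 4369
Selection 7: 4369 + 412 = 4781
Selection 8: 4781 + 412 = 5193 → 5193 − 4894 = 299
Selection 9: 299 + 412 = 711
Selection 10: 711 + 412 = 1123
Selection 11: 1123 + 412 = 1535
Selection 12: 1535 + 412 = 1947
Selection 13: 1947 + 412 = 2359
Selection 14: 2359 + 412 = 2771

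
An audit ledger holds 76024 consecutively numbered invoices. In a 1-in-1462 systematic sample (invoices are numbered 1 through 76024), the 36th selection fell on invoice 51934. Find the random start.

764

k = 1462
r = 51934 − (36−1)×1462 = 51934 − 51170 = 764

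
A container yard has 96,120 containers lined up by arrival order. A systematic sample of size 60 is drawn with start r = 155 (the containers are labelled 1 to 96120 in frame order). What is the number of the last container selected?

94673

k = 96120/60 = 1602
60th selection = r + (60−1)·k = 155 + 59×1602 = 155 + 94518 = 94673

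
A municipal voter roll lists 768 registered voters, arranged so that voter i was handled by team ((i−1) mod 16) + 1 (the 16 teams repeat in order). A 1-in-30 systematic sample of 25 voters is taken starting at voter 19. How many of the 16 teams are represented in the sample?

Consecutive selections differ by k = 30, so their team numbers differ by 30 mod 16 = 14.
gcd(30, 16) = 2, so the sample visits 16/2 = 8 distinct residues mod 16.
Start 19 is team 3; the teams hit are 1, 3, 5, 7, 9, 11, 13, 15.

8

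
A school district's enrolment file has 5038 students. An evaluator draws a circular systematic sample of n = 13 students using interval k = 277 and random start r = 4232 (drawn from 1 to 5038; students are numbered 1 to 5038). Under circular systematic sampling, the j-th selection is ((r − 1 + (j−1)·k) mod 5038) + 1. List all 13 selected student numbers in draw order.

Selection 1: 4232
Selection 2: 4232 + 277 = 4509
Selection 3: 4509 + 277 = 4786
Selection 4: 4786 + 277 = 5063 → 5063 − 5038 = 25
Selection 5: 25 + 277 = 302
Selection 6: 302 + 277 = 579
Selection 7: 579 + 277 = 856
Selection 8: 856 + 277 = 1133
Selection 9: 1133 + 277 = 1410
Selection 10: 1410 + 277 = 1687
Selection 11: 1687 + 277 = 1964
Selection 12: 1964 + 277 = 2241
Selection 13: 2241 + 277 = 2518

4232, 4509, 4786, 25, 302, 579, 856, 1133, 1410, 1687, 1964, 2241, 2518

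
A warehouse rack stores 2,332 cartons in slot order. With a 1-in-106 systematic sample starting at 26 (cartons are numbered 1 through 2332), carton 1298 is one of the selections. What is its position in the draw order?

k = 106
position = (1298 − 26)/106 + 1 = 1272/106 + 1 = 12 + 1 = 13

13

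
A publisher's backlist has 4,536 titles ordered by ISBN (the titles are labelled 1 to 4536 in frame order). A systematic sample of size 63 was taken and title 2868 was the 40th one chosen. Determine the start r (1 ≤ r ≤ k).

60

k = 4536/63 = 72
r = 2868 − (40−1)×72 = 2868 − 2808 = 60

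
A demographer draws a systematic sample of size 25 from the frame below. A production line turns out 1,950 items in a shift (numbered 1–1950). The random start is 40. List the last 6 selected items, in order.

k = N/n = 1950/25 = 78
20th selection = 40 + 19×78 = 1522
21st: 1522 + 78 = 1600
22nd: 1600 + 78 = 1678
23rd: 1678 + 78 = 1756
24th: 1756 + 78 = 1834
25th: 1834 + 78 = 1912

1522, 1600, 1678, 1756, 1834, 1912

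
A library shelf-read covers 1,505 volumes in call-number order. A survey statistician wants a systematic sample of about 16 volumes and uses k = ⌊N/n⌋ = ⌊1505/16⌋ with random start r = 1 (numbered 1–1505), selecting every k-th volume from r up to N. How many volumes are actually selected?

17

k = ⌊1505/16⌋ = 94
Achieved size = ⌊(1505 − 1)/94⌋ + 1 = ⌊1504/94⌋ + 1 = 16 + 1 = 17
(last selection: 1 + 16×94 = 1505 ≤ 1505; next would be 1599 > 1505)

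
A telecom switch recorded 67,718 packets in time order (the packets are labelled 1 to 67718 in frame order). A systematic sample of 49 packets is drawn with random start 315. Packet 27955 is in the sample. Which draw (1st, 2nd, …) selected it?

21

k = 67718/49 = 1382
position = (27955 − 315)/1382 + 1 = 27640/1382 + 1 = 20 + 1 = 21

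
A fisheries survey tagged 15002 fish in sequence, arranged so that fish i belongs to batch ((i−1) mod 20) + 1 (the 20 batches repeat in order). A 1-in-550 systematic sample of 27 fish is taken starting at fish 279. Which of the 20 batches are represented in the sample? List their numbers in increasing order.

Consecutive selections differ by k = 550, so their batch numbers differ by 550 mod 20 = 10.
gcd(550, 20) = 10, so the sample visits 20/10 = 2 distinct residues mod 20.
Start 279 is batch 19; the batches hit are 9, 19.

9, 19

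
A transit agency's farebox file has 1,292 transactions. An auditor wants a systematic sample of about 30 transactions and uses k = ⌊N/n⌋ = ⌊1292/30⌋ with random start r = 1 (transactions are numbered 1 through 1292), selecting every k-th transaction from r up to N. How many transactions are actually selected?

31

k = ⌊1292/30⌋ = 43
Achieved size = ⌊(1292 − 1)/43⌋ + 1 = ⌊1291/43⌋ + 1 = 30 + 1 = 31
(last selection: 1 + 30×43 = 1291 ≤ 1292; next would be 1334 > 1292)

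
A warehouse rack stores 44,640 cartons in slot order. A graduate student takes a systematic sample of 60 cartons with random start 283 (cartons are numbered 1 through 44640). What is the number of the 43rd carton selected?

31531

k = 44640/60 = 744
43rd selection = r + (43−1)·k = 283 + 42×744 = 283 + 31248 = 31531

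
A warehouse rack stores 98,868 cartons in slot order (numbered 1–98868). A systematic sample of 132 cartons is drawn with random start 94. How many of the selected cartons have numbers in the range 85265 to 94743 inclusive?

13

k = 98868/132 = 749
First selection ≥ 85265: 94 + ⌈(85265−94)/749⌉·749 = 94 + 114×749 = 85480
Last selection ≤ 94743: 94 + ⌊(94743−94)/749⌋·749 = 94 + 126×749 = 94468
Count = 126 − 114 + 1 = 13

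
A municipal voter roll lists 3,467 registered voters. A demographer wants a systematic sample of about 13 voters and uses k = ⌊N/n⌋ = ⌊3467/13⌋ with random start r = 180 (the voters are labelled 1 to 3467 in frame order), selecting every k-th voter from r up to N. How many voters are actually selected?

k = ⌊3467/13⌋ = 266
Achieved size = ⌊(3467 − 180)/266⌋ + 1 = ⌊3287/266⌋ + 1 = 12 + 1 = 13
(last selection: 180 + 12×266 = 3372 ≤ 3467; next would be 3638 > 3467)

13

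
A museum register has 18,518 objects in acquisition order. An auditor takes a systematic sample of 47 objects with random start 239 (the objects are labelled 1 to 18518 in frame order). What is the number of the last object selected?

k = 18518/47 = 394
47th selection = r + (47−1)·k = 239 + 46×394 = 239 + 18124 = 18363

18363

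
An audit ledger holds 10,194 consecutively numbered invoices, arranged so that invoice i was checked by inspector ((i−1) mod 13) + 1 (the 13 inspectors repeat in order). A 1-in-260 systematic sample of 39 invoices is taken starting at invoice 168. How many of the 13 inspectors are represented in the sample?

Consecutive selections differ by k = 260, so their inspector numbers differ by 260 mod 13 = 0.
gcd(260, 13) = 13, so the sample visits 13/13 = 1 distinct residues mod 13.
Start 168 is inspector 12; the inspectors hit are 12.

1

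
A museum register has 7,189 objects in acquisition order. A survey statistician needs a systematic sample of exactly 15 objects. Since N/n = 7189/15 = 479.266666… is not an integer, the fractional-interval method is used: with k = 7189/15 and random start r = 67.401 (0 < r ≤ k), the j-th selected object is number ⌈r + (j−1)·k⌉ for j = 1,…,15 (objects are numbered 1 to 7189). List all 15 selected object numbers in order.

j=1: r + 0k = 67.401 → ⌈·⌉ = 68
j=2: r + 1k = 546.667666… → ⌈·⌉ = 547
j=3: r + 2k = 1025.934333… → ⌈·⌉ = 1026
j=4: r + 3k = 1505.201 → ⌈·⌉ = 1506
j=5: r + 4k = 1984.467666… → ⌈·⌉ = 1985
j=6: r + 5k = 2463.734333… → ⌈·⌉ = 2464
j=7: r + 6k = 2943.001 → ⌈·⌉ = 2944
j=8: r + 7k = 3422.267666… → ⌈·⌉ = 3423
j=9: r + 8k = 3901.534333… → ⌈·⌉ = 3902
j=10: r + 9k = 4380.801 → ⌈·⌉ = 4381
j=11: r + 10k = 4860.067666… → ⌈·⌉ = 4861
j=12: r + 11k = 5339.334333… → ⌈·⌉ = 5340
j=13: r + 12k = 5818.601 → ⌈·⌉ = 5819
j=14: r + 13k = 6297.867666… → ⌈·⌉ = 6298
j=15: r + 14k = 6777.134333… → ⌈·⌉ = 6778

68, 547, 1026, 1506, 1985, 2464, 2944, 3423, 3902, 4381, 4861, 5340, 5819, 6298, 6778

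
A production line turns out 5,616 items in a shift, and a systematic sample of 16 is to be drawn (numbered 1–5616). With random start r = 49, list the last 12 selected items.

1453, 1804, 2155, 2506, 2857, 3208, 3559, 3910, 4261, 4612, 4963, 5314

k = N/n = 5616/16 = 351
5th selection = 49 + 4×351 = 1453
6th: 1453 + 351 = 1804
7th: 1804 + 351 = 2155
8th: 2155 + 351 = 2506
9th: 2506 + 351 = 2857
10th: 2857 + 351 = 3208
11th: 3208 + 351 = 3559
12th: 3559 + 351 = 3910
13th: 3910 + 351 = 4261
14th: 4261 + 351 = 4612
15th: 4612 + 351 = 4963
16th: 4963 + 351 = 5314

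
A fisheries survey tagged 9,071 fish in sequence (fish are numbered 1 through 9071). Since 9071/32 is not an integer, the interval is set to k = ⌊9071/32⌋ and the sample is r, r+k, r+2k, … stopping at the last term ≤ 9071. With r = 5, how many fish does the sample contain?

k = ⌊9071/32⌋ = 283
Achieved size = ⌊(9071 − 5)/283⌋ + 1 = ⌊9066/283⌋ + 1 = 32 + 1 = 33
(last selection: 5 + 32×283 = 9061 ≤ 9071; next would be 9344 > 9071)

33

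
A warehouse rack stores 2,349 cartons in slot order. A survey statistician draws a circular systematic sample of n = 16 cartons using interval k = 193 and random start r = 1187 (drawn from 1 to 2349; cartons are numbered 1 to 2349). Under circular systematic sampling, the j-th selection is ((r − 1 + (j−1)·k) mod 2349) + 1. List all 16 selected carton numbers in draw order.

Selection 1: 1187
Selection 2: 1187 + 193 = 1380
Selection 3: 1380 + 193 = 1573
Selection 4: 1573 + 193 = 1766
Selection 5: 1766 + 193 = 1959
Selection 6: 1959 + 193 = 2152
Selection 7: 2152 + 193 = 2345
Selection 8: 2345 + 193 = 2538 → 2538 − 2349 = 189
Selection 9: 189 + 193 = 382
Selection 10: 382 + 193 = 575
Selection 11: 575 + 193 = 768
Selection 12: 768 + 193 = 961
Selection 13: 961 + 193 = 1154
Selection 14: 1154 + 193 = 1347
Selection 15: 1347 + 193 = 1540
Selection 16: 1540 + 193 = 1733

1187, 1380, 1573, 1766, 1959, 2152, 2345, 189, 382, 575, 768, 961, 1154, 1347, 1540, 1733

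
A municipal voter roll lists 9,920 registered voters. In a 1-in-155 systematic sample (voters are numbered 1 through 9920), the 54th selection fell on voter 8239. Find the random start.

k = 155
r = 8239 − (54−1)×155 = 8239 − 8215 = 24

24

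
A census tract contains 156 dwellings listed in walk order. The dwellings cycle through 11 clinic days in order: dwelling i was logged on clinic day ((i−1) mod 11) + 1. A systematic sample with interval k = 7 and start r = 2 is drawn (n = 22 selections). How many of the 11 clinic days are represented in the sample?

11

Consecutive selections differ by k = 7, so their clinic day numbers differ by 7 mod 11 = 7.
gcd(7, 11) = 1, so the sample visits 11/1 = 11 distinct residues mod 11.
Start 2 is clinic day 2; the clinic days hit are 1, 2, 3, 4, 5, 6, 7, 8, 9, 10, 11.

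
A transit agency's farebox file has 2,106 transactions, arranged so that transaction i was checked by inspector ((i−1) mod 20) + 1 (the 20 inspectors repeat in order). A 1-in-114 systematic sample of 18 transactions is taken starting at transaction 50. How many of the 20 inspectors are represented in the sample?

10

Consecutive selections differ by k = 114, so their inspector numbers differ by 114 mod 20 = 14.
gcd(114, 20) = 2, so the sample visits 20/2 = 10 distinct residues mod 20.
Start 50 is inspector 10; the inspectors hit are 2, 4, 6, 8, 10, 12, 14, 16, 18, 20.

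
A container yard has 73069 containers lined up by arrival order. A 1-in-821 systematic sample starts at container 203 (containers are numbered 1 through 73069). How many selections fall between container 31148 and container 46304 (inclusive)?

k = 821
First selection ≥ 31148: 203 + ⌈(31148−203)/821⌉·821 = 203 + 38×821 = 31401
Last selection ≤ 46304: 203 + ⌊(46304−203)/821⌋·821 = 203 + 56×821 = 46179
Count = 56 − 38 + 1 = 19

19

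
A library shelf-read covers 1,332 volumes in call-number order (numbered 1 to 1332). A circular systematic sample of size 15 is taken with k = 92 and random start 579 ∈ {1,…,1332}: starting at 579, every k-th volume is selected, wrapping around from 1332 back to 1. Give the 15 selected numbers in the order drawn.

579, 671, 763, 855, 947, 1039, 1131, 1223, 1315, 75, 167, 259, 351, 443, 535

Selection 1: 579
Selection 2: 579 + 92 = 671
Selection 3: 671 + 92 = 763
Selection 4: 763 + 92 = 855
Selection 5: 855 + 92 = 947
Selection 6: 947 + 92 = 1039
Selection 7: 1039 + 92 = 1131
Selection 8: 1131 + 92 = 1223
Selection 9: 1223 + 92 = 1315
Selection 10: 1315 + 92 = 1407 → 1407 − 1332 = 75
Selection 11: 75 + 92 = 167
Selection 12: 167 + 92 = 259
Selection 13: 259 + 92 = 351
Selection 14: 351 + 92 = 443
Selection 15: 443 + 92 = 535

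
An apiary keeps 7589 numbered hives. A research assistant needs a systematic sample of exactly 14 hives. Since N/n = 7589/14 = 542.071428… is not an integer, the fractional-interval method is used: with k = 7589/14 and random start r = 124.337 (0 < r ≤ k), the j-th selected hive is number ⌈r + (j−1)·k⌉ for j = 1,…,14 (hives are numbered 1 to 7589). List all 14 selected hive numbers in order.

125, 667, 1209, 1751, 2293, 2835, 3377, 3919, 4461, 5003, 5546, 6088, 6630, 7172

j=1: r + 0k = 124.337 → ⌈·⌉ = 125
j=2: r + 1k = 666.408428… → ⌈·⌉ = 667
j=3: r + 2k = 1208.479857… → ⌈·⌉ = 1209
j=4: r + 3k = 1750.551285… → ⌈·⌉ = 1751
j=5: r + 4k = 2292.622714… → ⌈·⌉ = 2293
j=6: r + 5k = 2834.694142… → ⌈·⌉ = 2835
j=7: r + 6k = 3376.765571… → ⌈·⌉ = 3377
j=8: r + 7k = 3918.837 → ⌈·⌉ = 3919
j=9: r + 8k = 4460.908428… → ⌈·⌉ = 4461
j=10: r + 9k = 5002.979857… → ⌈·⌉ = 5003
j=11: r + 10k = 5545.051285… → ⌈·⌉ = 5546
j=12: r + 11k = 6087.122714… → ⌈·⌉ = 6088
j=13: r + 12k = 6629.194142… → ⌈·⌉ = 6630
j=14: r + 13k = 7171.265571… → ⌈·⌉ = 7172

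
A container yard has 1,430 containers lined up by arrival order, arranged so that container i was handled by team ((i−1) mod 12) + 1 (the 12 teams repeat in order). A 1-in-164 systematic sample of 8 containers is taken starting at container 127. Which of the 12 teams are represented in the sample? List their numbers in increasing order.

Consecutive selections differ by k = 164, so their team numbers differ by 164 mod 12 = 8.
gcd(164, 12) = 4, so the sample visits 12/4 = 3 distinct residues mod 12.
Start 127 is team 7; the teams hit are 3, 7, 11.

3, 7, 11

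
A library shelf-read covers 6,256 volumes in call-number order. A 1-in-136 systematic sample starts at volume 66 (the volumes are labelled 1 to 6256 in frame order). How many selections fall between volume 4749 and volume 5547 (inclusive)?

6

k = 136
First selection ≥ 4749: 66 + ⌈(4749−66)/136⌉·136 = 66 + 35×136 = 4826
Last selection ≤ 5547: 66 + ⌊(5547−66)/136⌋·136 = 66 + 40×136 = 5506
Count = 40 − 35 + 1 = 6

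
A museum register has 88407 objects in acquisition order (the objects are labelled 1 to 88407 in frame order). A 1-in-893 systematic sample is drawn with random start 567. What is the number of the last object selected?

k = 893
99th selection = r + (99−1)·k = 567 + 98×893 = 567 + 87514 = 88081

88081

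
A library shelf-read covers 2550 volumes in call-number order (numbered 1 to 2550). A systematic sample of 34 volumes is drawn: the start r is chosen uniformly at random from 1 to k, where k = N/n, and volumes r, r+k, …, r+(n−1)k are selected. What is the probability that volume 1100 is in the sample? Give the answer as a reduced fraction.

k = 2550/34 = 75.
Volume 1100 is selected iff r ≡ 1100 (mod 75); exactly one such r in {1,…,75}.
Inclusion probability = 1/75.

1/75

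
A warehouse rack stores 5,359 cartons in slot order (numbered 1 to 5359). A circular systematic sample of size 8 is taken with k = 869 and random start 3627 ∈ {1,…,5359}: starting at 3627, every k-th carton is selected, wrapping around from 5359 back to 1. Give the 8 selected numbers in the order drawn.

3627, 4496, 6, 875, 1744, 2613, 3482, 4351

Selection 1: 3627
Selection 2: 3627 + 869 = 4496
Selection 3: 4496 + 869 = 5365 → 5365 − 5359 = 6
Selection 4: 6 + 869 = 875
Selection 5: 875 + 869 = 1744
Selection 6: 1744 + 869 = 2613
Selection 7: 2613 + 869 = 3482
Selection 8: 3482 + 869 = 4351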